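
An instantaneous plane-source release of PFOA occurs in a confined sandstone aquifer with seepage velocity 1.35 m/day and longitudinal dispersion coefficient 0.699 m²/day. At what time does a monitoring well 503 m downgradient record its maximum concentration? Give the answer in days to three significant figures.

372 days

For the 1D instantaneous-source solution, setting ∂C/∂t = 0 at fixed x gives v²t² + 2Dt − x² = 0, so t = (√(D² + v²x²) − D)/v².
√(D² + v²x²) = √(0.699² + 1.35² × 503²) = 679.1; v² = 1.8225.
t = (679.1 − 0.699)/1.8225 = 372 days (vs. the pure-advection estimate x/v = 373 d).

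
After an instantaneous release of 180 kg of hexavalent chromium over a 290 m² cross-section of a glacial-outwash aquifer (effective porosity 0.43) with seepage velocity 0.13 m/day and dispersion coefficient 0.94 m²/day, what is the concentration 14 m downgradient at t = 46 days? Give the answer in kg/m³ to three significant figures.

For an instantaneous plane source, C(x,t) = M/(n_e·A·√(4πDt)) · exp(−(x−vt)²/(4Dt)), with n_e·A the pore (flow) area.
Plume center vt = 0.13 × 46 = 5.98 m, so the well at 14 m is 8.02 m downgradient of the peak.
√(4πDt) = 23.31 m, giving peak height M/(n_e·A·√(4πDt)) = 180/(0.43 × 290 × 23.31) = 0.06192 kg/m³.
(x−vt)²/(4Dt) = (8.02)²/(4 × 0.94 × 46) = 0.3719; exp(−0.3719) = 0.6894.
C = 0.06192 × 0.6894 = 0.0427 kg/m³.

0.0427 kg/m³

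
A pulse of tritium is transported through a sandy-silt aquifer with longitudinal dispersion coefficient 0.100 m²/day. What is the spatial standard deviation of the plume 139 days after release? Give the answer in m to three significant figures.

5.27 m

Dispersive spreading gives a Gaussian with σ² = 2Dt; advection only shifts the center.
σ = √(2 × 0.100 × 139) = 5.27 m.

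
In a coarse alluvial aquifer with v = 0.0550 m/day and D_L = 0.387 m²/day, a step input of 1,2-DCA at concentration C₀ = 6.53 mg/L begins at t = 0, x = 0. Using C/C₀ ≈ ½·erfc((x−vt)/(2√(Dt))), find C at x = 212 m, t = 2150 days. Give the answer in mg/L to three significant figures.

0.0704 mg/L

For a continuous step input, C/C₀ ≈ ½·erfc((x−vt)/(2√(Dt))).
vt = 0.0550 × 2150 = 118.25 m and 2√(Dt) = 2√(0.387 × 2150) = 57.69 m.
Argument (x−vt)/(2√(Dt)) = (212 − 118.25)/57.69 = 1.625; ½·erfc(1.625) = 0.01078.
C = 6.53 × 0.01078 = 0.0704 mg/L.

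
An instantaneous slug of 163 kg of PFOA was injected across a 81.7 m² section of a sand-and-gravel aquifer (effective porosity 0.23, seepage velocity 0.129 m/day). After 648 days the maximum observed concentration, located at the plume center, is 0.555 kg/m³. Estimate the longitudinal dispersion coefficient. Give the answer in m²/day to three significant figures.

0.0300 m²/day

At the plume center C_max = M/(n_e·A·√(4πDt)), so D = M²/(4πt·(n_e·A·C_max)²).
n_e·A·C_max = 0.23 × 81.7 × 0.555 = 10.43 kg/m.
D = 163²/(4π × 648 × 10.43²) = 0.0300 m²/day.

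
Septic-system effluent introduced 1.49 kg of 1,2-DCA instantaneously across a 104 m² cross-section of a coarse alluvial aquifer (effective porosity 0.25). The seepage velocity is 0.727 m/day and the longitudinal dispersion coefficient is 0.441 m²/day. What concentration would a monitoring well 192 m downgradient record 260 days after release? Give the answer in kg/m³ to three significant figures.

0.00148 kg/m³

For an instantaneous plane source, C(x,t) = M/(n_e·A·√(4πDt)) · exp(−(x−vt)²/(4Dt)), with n_e·A the pore (flow) area.
Plume center vt = 0.727 × 260 = 189.02 m, so the well at 192 m is 2.98 m downgradient of the peak.
√(4πDt) = 37.96 m, giving peak height M/(n_e·A·√(4πDt)) = 1.49/(0.25 × 104 × 37.96) = 0.001510 kg/m³.
(x−vt)²/(4Dt) = (2.98)²/(4 × 0.441 × 260) = 0.01936; exp(−0.01936) = 0.9808.
C = 0.001510 × 0.9808 = 0.00148 kg/m³.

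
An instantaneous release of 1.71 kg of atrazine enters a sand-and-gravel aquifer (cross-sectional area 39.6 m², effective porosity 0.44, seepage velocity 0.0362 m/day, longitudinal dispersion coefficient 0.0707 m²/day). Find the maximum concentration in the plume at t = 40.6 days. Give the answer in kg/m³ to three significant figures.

0.0163 kg/m³

The peak of an instantaneous 1D plume sits at x = vt; there the Gaussian factor is 1 and C_max = M/(n_e·A·√(4πDt)), where n_e·A is the pore area the mass is dissolved in.
√(4πDt) = √(4π × 0.0707 × 40.6) = 6.006 m, so C_max = 1.71/(0.44 × 39.6 × 6.006) = 0.0163 kg/m³.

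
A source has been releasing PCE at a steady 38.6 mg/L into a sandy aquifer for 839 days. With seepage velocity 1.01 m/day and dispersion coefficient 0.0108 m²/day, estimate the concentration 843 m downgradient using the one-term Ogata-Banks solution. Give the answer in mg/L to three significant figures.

32.8 mg/L

For a continuous step input, C/C₀ ≈ ½·erfc((x−vt)/(2√(Dt))).
vt = 1.01 × 839 = 847.39 m and 2√(Dt) = 2√(0.0108 × 839) = 6.020 m.
Argument (x−vt)/(2√(Dt)) = (843 − 847.39)/6.020 = -0.7292; ½·erfc(-0.7292) = 0.8488.
C = 38.6 × 0.8488 = 32.8 mg/L.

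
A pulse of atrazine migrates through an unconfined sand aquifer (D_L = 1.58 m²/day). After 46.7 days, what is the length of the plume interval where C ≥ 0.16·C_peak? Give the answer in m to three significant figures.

The plume is Gaussian with σ = √(2Dt) = √(2 × 1.58 × 46.7) = 12.15 m.
C/C_peak = exp(−Δx²/(2σ²)) = 0.16 ⇒ Δx = σ·√(−2 ln 0.16) = 12.15 × 1.914 = 23.26 m.
Width = 2Δx = 46.5 m.

46.5 m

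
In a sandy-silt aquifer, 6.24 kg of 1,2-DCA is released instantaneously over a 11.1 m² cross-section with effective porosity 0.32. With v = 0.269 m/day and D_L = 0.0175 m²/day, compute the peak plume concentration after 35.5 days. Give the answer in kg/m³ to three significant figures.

0.629 kg/m³

The peak of an instantaneous 1D plume sits at x = vt; there the Gaussian factor is 1 and C_max = M/(n_e·A·√(4πDt)), where n_e·A is the pore area the mass is dissolved in.
√(4πDt) = √(4π × 0.0175 × 35.5) = 2.794 m, so C_max = 6.24/(0.32 × 11.1 × 2.794) = 0.629 kg/m³.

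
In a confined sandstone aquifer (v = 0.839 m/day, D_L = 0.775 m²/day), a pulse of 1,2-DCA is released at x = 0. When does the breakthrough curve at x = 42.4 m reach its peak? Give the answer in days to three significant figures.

49.4 days

For the 1D instantaneous-source solution, setting ∂C/∂t = 0 at fixed x gives v²t² + 2Dt − x² = 0, so t = (√(D² + v²x²) − D)/v².
√(D² + v²x²) = √(0.775² + 0.839² × 42.4²) = 35.58; v² = 0.703921.
t = (35.58 − 0.775)/0.703921 = 49.4 days (vs. the pure-advection estimate x/v = 50.5 d).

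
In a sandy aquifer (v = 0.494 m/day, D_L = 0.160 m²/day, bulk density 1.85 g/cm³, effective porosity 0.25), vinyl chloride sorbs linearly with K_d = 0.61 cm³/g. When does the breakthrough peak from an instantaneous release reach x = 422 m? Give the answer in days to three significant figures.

4710 days

Retardation factor R = 1 + ρ_b·K_d/n = 1 + 1.85 × 0.61/0.25 = 5.514.
Sorption retards both mechanisms: v_R = v/R = 0.08959 m/day, D_R = D/R = 0.02902 m²/day.
Peak time from v_R²t² + 2D_R t − x² = 0: t = (√(D_R² + v_R²x²) − D_R)/v_R².
√(D_R² + v_R²x²) = √(0.02902² + 0.08959² × 422²) = 37.81; v_R² = 0.008026.
t = (37.81 − 0.02902)/0.008026 = 4710 days.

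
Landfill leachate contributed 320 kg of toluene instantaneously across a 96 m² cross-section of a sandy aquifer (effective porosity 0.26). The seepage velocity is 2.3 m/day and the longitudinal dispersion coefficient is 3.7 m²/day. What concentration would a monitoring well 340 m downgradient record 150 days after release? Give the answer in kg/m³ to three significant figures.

For an instantaneous plane source, C(x,t) = M/(n_e·A·√(4πDt)) · exp(−(x−vt)²/(4Dt)), with n_e·A the pore (flow) area.
Plume center vt = 2.3 × 150 = 345 m, so the well at 340 m is 5 m upgradient of the peak.
√(4πDt) = 83.51 m, giving peak height M/(n_e·A·√(4πDt)) = 320/(0.26 × 96 × 83.51) = 0.1535 kg/m³.
(x−vt)²/(4Dt) = (-5)²/(4 × 3.7 × 150) = 0.01126; exp(−0.01126) = 0.9888.
C = 0.1535 × 0.9888 = 0.152 kg/m³.

0.152 kg/m³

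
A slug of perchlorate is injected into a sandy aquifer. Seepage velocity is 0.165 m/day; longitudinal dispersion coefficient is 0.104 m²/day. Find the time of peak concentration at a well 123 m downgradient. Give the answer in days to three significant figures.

742 days

For the 1D instantaneous-source solution, setting ∂C/∂t = 0 at fixed x gives v²t² + 2Dt − x² = 0, so t = (√(D² + v²x²) − D)/v².
√(D² + v²x²) = √(0.104² + 0.165² × 123²) = 20.30; v² = 0.027225.
t = (20.30 − 0.104)/0.027225 = 742 days (vs. the pure-advection estimate x/v = 745 d).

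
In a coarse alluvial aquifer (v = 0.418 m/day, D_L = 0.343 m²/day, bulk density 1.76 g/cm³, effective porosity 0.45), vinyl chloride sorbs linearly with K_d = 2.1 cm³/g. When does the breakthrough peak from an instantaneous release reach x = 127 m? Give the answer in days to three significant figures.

Retardation factor R = 1 + ρ_b·K_d/n = 1 + 1.76 × 2.1/0.45 = 9.213.
Sorption retards both mechanisms: v_R = v/R = 0.04537 m/day, D_R = D/R = 0.03723 m²/day.
Peak time from v_R²t² + 2D_R t − x² = 0: t = (√(D_R² + v_R²x²) − D_R)/v_R².
√(D_R² + v_R²x²) = √(0.03723² + 0.04537² × 127²) = 5.762; v_R² = 0.002058.
t = (5.762 − 0.03723)/0.002058 = 2780 days.

2780 days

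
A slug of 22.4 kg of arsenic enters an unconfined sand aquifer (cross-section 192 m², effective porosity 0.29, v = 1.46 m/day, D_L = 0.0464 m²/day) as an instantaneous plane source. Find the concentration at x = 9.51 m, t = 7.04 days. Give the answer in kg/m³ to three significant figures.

For an instantaneous plane source, C(x,t) = M/(n_e·A·√(4πDt)) · exp(−(x−vt)²/(4Dt)), with n_e·A the pore (flow) area.
Plume center vt = 1.46 × 7.04 = 10.2784 m, so the well at 9.51 m is 0.7684 m upgradient of the peak.
√(4πDt) = 2.026 m, giving peak height M/(n_e·A·√(4πDt)) = 22.4/(0.29 × 192 × 2.026) = 0.1986 kg/m³.
(x−vt)²/(4Dt) = (-0.7684)²/(4 × 0.0464 × 7.04) = 0.4519; exp(−0.4519) = 0.6364.
C = 0.1986 × 0.6364 = 0.126 kg/m³.

0.126 kg/m³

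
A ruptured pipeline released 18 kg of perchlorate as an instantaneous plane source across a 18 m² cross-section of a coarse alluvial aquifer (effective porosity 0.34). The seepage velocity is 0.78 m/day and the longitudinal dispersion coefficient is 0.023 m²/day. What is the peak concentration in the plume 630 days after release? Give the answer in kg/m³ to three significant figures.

The peak of an instantaneous 1D plume sits at x = vt; there the Gaussian factor is 1 and C_max = M/(n_e·A·√(4πDt)), where n_e·A is the pore area the mass is dissolved in.
√(4πDt) = √(4π × 0.023 × 630) = 13.49 m, so C_max = 18/(0.34 × 18 × 13.49) = 0.218 kg/m³.

0.218 kg/m³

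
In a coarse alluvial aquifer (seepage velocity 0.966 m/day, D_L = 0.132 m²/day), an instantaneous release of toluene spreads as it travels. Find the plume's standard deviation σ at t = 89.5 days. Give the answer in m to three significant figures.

Dispersive spreading gives a Gaussian with σ² = 2Dt; advection only shifts the center.
σ = √(2 × 0.132 × 89.5) = 4.86 m.

4.86 m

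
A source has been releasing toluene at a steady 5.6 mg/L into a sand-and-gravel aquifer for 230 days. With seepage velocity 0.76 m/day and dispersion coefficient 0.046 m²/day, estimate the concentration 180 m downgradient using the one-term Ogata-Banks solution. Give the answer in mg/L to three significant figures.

0.723 mg/L

For a continuous step input, C/C₀ ≈ ½·erfc((x−vt)/(2√(Dt))).
vt = 0.76 × 230 = 174.8 m and 2√(Dt) = 2√(0.046 × 230) = 6.505 m.
Argument (x−vt)/(2√(Dt)) = (180 − 174.8)/6.505 = 0.7994; ½·erfc(0.7994) = 0.1291.
C = 5.6 × 0.1291 = 0.723 mg/L.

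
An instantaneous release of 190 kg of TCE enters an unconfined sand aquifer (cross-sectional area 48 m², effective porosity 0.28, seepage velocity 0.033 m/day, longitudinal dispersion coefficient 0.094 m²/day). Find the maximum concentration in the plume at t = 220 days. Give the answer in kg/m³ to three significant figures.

0.877 kg/m³

The peak of an instantaneous 1D plume sits at x = vt; there the Gaussian factor is 1 and C_max = M/(n_e·A·√(4πDt)), where n_e·A is the pore area the mass is dissolved in.
√(4πDt) = √(4π × 0.094 × 220) = 16.12 m, so C_max = 190/(0.28 × 48 × 16.12) = 0.877 kg/m³.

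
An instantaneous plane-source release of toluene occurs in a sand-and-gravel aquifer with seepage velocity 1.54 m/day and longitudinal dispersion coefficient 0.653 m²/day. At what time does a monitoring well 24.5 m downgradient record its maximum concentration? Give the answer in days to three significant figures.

For the 1D instantaneous-source solution, setting ∂C/∂t = 0 at fixed x gives v²t² + 2Dt − x² = 0, so t = (√(D² + v²x²) − D)/v².
√(D² + v²x²) = √(0.653² + 1.54² × 24.5²) = 37.74; v² = 2.3716.
t = (37.74 − 0.653)/2.3716 = 15.6 days (vs. the pure-advection estimate x/v = 15.9 d).

15.6 days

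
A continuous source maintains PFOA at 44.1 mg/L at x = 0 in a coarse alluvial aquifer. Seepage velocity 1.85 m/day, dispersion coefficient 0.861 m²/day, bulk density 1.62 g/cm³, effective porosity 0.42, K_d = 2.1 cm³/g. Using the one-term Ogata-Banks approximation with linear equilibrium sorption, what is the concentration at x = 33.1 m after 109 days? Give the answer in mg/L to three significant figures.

0.353 mg/L

Retardation factor R = 1 + ρ_b·K_d/n = 1 + 1.62 × 2.1/0.42 = 9.100.
Sorption retards both mechanisms: v_R = v/R = 0.2033 m/day, D_R = D/R = 0.09462 m²/day.
v_R·t = 0.2033 × 109 = 22.1597 m; 2√(D_R t) = 6.423 m; argument = (33.1 − 22.1597)/6.423 = 1.703.
C = C₀ × ½·erfc(1.703) = 44.1 × 0.008011 = 0.353 mg/L.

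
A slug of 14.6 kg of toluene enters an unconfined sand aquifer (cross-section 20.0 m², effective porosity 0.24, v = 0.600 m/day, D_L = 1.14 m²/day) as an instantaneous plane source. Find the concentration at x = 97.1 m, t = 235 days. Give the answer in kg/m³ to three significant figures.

0.00868 kg/m³

For an instantaneous plane source, C(x,t) = M/(n_e·A·√(4πDt)) · exp(−(x−vt)²/(4Dt)), with n_e·A the pore (flow) area.
Plume center vt = 0.600 × 235 = 141 m, so the well at 97.1 m is 43.9 m upgradient of the peak.
√(4πDt) = 58.02 m, giving peak height M/(n_e·A·√(4πDt)) = 14.6/(0.24 × 20.0 × 58.02) = 0.05242 kg/m³.
(x−vt)²/(4Dt) = (-43.9)²/(4 × 1.14 × 235) = 1.798; exp(−1.798) = 0.1656.
C = 0.05242 × 0.1656 = 0.00868 kg/m³.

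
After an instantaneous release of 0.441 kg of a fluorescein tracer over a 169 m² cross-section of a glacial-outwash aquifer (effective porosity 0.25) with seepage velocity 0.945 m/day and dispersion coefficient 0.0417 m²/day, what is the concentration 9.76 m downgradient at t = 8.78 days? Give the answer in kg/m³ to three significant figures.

0.00113 kg/m³

For an instantaneous plane source, C(x,t) = M/(n_e·A·√(4πDt)) · exp(−(x−vt)²/(4Dt)), with n_e·A the pore (flow) area.
Plume center vt = 0.945 × 8.78 = 8.2971 m, so the well at 9.76 m is 1.4629 m downgradient of the peak.
√(4πDt) = 2.145 m, giving peak height M/(n_e·A·√(4πDt)) = 0.441/(0.25 × 169 × 2.145) = 0.004866 kg/m³.
(x−vt)²/(4Dt) = (1.4629)²/(4 × 0.0417 × 8.78) = 1.461; exp(−1.461) = 0.2320.
C = 0.004866 × 0.2320 = 0.00113 kg/m³.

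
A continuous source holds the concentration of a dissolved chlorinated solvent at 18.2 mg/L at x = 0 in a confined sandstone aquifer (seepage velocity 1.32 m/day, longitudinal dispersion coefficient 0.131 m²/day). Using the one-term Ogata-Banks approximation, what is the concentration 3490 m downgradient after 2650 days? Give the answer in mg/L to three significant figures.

11.3 mg/L

For a continuous step input, C/C₀ ≈ ½·erfc((x−vt)/(2√(Dt))).
vt = 1.32 × 2650 = 3498 m and 2√(Dt) = 2√(0.131 × 2650) = 37.26 m.
Argument (x−vt)/(2√(Dt)) = (3490 − 3498)/37.26 = -0.2147; ½·erfc(-0.2147) = 0.6193.
C = 18.2 × 0.6193 = 11.3 mg/L.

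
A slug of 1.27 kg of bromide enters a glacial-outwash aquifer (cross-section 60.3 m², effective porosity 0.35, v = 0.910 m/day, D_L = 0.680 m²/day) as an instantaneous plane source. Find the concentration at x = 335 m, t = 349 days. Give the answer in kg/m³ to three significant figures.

For an instantaneous plane source, C(x,t) = M/(n_e·A·√(4πDt)) · exp(−(x−vt)²/(4Dt)), with n_e·A the pore (flow) area.
Plume center vt = 0.910 × 349 = 317.59 m, so the well at 335 m is 17.41 m downgradient of the peak.
√(4πDt) = 54.61 m, giving peak height M/(n_e·A·√(4πDt)) = 1.27/(0.35 × 60.3 × 54.61) = 0.001102 kg/m³.
(x−vt)²/(4Dt) = (17.41)²/(4 × 0.680 × 349) = 0.3193; exp(−0.3193) = 0.7267.
C = 0.001102 × 0.7267 = 0.000801 kg/m³.

0.000801 kg/m³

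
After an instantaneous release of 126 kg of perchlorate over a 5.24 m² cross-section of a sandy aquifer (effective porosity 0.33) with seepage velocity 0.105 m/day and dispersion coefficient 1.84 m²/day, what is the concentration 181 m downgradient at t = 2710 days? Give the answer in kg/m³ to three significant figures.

For an instantaneous plane source, C(x,t) = M/(n_e·A·√(4πDt)) · exp(−(x−vt)²/(4Dt)), with n_e·A the pore (flow) area.
Plume center vt = 0.105 × 2710 = 284.55 m, so the well at 181 m is 103.55 m upgradient of the peak.
√(4πDt) = 250.3 m, giving peak height M/(n_e·A·√(4πDt)) = 126/(0.33 × 5.24 × 250.3) = 0.2911 kg/m³.
(x−vt)²/(4Dt) = (-103.55)²/(4 × 1.84 × 2710) = 0.5376; exp(−0.5376) = 0.5841.
C = 0.2911 × 0.5841 = 0.170 kg/m³.

0.170 kg/m³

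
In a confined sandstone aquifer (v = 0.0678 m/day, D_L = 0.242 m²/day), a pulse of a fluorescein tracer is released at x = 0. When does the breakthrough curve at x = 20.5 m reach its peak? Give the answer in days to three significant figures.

254 days

For the 1D instantaneous-source solution, setting ∂C/∂t = 0 at fixed x gives v²t² + 2Dt − x² = 0, so t = (√(D² + v²x²) − D)/v².
√(D² + v²x²) = √(0.242² + 0.0678² × 20.5²) = 1.411; v² = 0.00459684.
t = (1.411 − 0.242)/0.00459684 = 254 days (vs. the pure-advection estimate x/v = 302 d).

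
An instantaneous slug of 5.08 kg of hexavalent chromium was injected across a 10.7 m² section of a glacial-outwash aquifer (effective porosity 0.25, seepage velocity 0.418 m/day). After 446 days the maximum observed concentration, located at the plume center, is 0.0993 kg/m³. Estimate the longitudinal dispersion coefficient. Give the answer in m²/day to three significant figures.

0.0653 m²/day

At the plume center C_max = M/(n_e·A·√(4πDt)), so D = M²/(4πt·(n_e·A·C_max)²).
n_e·A·C_max = 0.25 × 10.7 × 0.0993 = 0.2656 kg/m.
D = 5.08²/(4π × 446 × 0.2656²) = 0.0653 m²/day.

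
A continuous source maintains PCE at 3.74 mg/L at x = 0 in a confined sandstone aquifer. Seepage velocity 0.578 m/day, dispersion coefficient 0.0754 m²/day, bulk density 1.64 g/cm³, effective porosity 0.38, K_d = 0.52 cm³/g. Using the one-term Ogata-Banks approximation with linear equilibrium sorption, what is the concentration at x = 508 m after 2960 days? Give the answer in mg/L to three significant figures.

Retardation factor R = 1 + ρ_b·K_d/n = 1 + 1.64 × 0.52/0.38 = 3.244.
Sorption retards both mechanisms: v_R = v/R = 0.1782 m/day, D_R = D/R = 0.02324 m²/day.
v_R·t = 0.1782 × 2960 = 527.472 m; 2√(D_R t) = 16.59 m; argument = (508 − 527.472)/16.59 = -1.174.
C = C₀ × ½·erfc(-1.174) = 3.74 × 0.9516 = 3.56 mg/L.

3.56 mg/L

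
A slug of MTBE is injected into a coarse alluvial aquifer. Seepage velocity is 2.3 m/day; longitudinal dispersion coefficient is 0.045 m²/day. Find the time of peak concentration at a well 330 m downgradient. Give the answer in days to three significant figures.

For the 1D instantaneous-source solution, setting ∂C/∂t = 0 at fixed x gives v²t² + 2Dt − x² = 0, so t = (√(D² + v²x²) − D)/v².
√(D² + v²x²) = √(0.045² + 2.3² × 330²) = 759.0; v² = 5.29.
t = (759.0 − 0.045)/5.29 = 143 days (vs. the pure-advection estimate x/v = 143 d).

143 days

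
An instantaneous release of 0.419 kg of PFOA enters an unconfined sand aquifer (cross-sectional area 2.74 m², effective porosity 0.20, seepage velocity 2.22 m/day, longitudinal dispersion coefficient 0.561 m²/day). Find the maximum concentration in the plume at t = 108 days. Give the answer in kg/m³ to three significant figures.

The peak of an instantaneous 1D plume sits at x = vt; there the Gaussian factor is 1 and C_max = M/(n_e·A·√(4πDt)), where n_e·A is the pore area the mass is dissolved in.
√(4πDt) = √(4π × 0.561 × 108) = 27.59 m, so C_max = 0.419/(0.20 × 2.74 × 27.59) = 0.0277 kg/m³.

0.0277 kg/m³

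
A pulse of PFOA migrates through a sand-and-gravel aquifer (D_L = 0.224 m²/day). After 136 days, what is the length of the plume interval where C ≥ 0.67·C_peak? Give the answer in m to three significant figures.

The plume is Gaussian with σ = √(2Dt) = √(2 × 0.224 × 136) = 7.806 m.
C/C_peak = exp(−Δx²/(2σ²)) = 0.67 ⇒ Δx = σ·√(−2 ln 0.67) = 7.806 × 0.8950 = 6.986 m.
Width = 2Δx = 14.0 m.

14.0 m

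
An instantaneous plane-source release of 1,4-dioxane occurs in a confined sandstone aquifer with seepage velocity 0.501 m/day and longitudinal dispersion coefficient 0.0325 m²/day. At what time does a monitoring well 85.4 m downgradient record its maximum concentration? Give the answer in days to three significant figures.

For the 1D instantaneous-source solution, setting ∂C/∂t = 0 at fixed x gives v²t² + 2Dt − x² = 0, so t = (√(D² + v²x²) − D)/v².
√(D² + v²x²) = √(0.0325² + 0.501² × 85.4²) = 42.79; v² = 0.251001.
t = (42.79 − 0.0325)/0.251001 = 170 days (vs. the pure-advection estimate x/v = 170 d).

170 days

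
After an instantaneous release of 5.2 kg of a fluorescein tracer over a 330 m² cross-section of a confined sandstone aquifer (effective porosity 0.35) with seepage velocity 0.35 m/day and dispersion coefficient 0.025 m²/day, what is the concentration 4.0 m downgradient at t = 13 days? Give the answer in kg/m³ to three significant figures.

For an instantaneous plane source, C(x,t) = M/(n_e·A·√(4πDt)) · exp(−(x−vt)²/(4Dt)), with n_e·A the pore (flow) area.
Plume center vt = 0.35 × 13 = 4.55 m, so the well at 4.0 m is 0.55 m upgradient of the peak.
√(4πDt) = 2.021 m, giving peak height M/(n_e·A·√(4πDt)) = 5.2/(0.35 × 330 × 2.021) = 0.02228 kg/m³.
(x−vt)²/(4Dt) = (-0.55)²/(4 × 0.025 × 13) = 0.2327; exp(−0.2327) = 0.7924.
C = 0.02228 × 0.7924 = 0.0177 kg/m³.

0.0177 kg/m³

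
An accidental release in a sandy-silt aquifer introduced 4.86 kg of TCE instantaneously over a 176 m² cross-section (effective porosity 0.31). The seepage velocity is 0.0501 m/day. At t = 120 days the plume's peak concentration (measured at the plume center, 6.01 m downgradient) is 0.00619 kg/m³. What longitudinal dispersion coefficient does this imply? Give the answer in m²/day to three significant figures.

At the plume center C_max = M/(n_e·A·√(4πDt)), so D = M²/(4πt·(n_e·A·C_max)²).
n_e·A·C_max = 0.31 × 176 × 0.00619 = 0.3377 kg/m.
D = 4.86²/(4π × 120 × 0.3377²) = 0.137 m²/day.

0.137 m²/day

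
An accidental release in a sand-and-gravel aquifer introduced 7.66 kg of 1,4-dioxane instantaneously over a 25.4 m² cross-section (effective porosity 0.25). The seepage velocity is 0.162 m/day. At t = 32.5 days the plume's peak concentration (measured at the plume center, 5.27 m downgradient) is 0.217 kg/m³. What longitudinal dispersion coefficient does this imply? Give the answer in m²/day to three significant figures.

0.0757 m²/day

At the plume center C_max = M/(n_e·A·√(4πDt)), so D = M²/(4πt·(n_e·A·C_max)²).
n_e·A·C_max = 0.25 × 25.4 × 0.217 = 1.378 kg/m.
D = 7.66²/(4π × 32.5 × 1.378²) = 0.0757 m²/day.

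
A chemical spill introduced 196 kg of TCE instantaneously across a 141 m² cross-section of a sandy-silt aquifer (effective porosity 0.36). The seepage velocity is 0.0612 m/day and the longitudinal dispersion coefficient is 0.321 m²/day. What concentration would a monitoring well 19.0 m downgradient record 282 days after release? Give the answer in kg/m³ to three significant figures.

0.114 kg/m³

For an instantaneous plane source, C(x,t) = M/(n_e·A·√(4πDt)) · exp(−(x−vt)²/(4Dt)), with n_e·A the pore (flow) area.
Plume center vt = 0.0612 × 282 = 17.2584 m, so the well at 19.0 m is 1.7416 m downgradient of the peak.
√(4πDt) = 33.73 m, giving peak height M/(n_e·A·√(4πDt)) = 196/(0.36 × 141 × 33.73) = 0.1145 kg/m³.
(x−vt)²/(4Dt) = (1.7416)²/(4 × 0.321 × 282) = 0.008377; exp(−0.008377) = 0.9917.
C = 0.1145 × 0.9917 = 0.114 kg/m³.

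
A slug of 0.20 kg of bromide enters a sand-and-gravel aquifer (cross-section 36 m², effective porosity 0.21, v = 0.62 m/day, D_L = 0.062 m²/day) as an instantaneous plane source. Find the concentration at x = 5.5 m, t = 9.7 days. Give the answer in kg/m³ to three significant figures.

For an instantaneous plane source, C(x,t) = M/(n_e·A·√(4πDt)) · exp(−(x−vt)²/(4Dt)), with n_e·A the pore (flow) area.
Plume center vt = 0.62 × 9.7 = 6.014 m, so the well at 5.5 m is 0.514 m upgradient of the peak.
√(4πDt) = 2.749 m, giving peak height M/(n_e·A·√(4πDt)) = 0.20/(0.21 × 36 × 2.749) = 0.009624 kg/m³.
(x−vt)²/(4Dt) = (-0.514)²/(4 × 0.062 × 9.7) = 0.1098; exp(−0.1098) = 0.8960.
C = 0.009624 × 0.8960 = 0.00862 kg/m³.

0.00862 kg/m³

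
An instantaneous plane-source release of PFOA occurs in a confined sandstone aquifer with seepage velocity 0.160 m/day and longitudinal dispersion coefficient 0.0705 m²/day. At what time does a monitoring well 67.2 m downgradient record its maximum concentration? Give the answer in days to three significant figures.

417 days

For the 1D instantaneous-source solution, setting ∂C/∂t = 0 at fixed x gives v²t² + 2Dt − x² = 0, so t = (√(D² + v²x²) − D)/v².
√(D² + v²x²) = √(0.0705² + 0.160² × 67.2²) = 10.75; v² = 0.0256.
t = (10.75 − 0.0705)/0.0256 = 417 days (vs. the pure-advection estimate x/v = 420 d).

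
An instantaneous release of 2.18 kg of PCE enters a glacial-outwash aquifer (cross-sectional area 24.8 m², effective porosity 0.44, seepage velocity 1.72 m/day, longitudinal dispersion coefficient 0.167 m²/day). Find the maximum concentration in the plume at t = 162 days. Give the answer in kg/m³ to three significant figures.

0.0108 kg/m³

The peak of an instantaneous 1D plume sits at x = vt; there the Gaussian factor is 1 and C_max = M/(n_e·A·√(4πDt)), where n_e·A is the pore area the mass is dissolved in.
√(4πDt) = √(4π × 0.167 × 162) = 18.44 m, so C_max = 2.18/(0.44 × 24.8 × 18.44) = 0.0108 kg/m³.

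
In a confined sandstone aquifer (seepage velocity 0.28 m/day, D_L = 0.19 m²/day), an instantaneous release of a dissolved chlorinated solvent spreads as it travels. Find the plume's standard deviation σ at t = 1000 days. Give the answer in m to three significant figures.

Dispersive spreading gives a Gaussian with σ² = 2Dt; advection only shifts the center.
σ = √(2 × 0.19 × 1000) = 19.5 m.

19.5 m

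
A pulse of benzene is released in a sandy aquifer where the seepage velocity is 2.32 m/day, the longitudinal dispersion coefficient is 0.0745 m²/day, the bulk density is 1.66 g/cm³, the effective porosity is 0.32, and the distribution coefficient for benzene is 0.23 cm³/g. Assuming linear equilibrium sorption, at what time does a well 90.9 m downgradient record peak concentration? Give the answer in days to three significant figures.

Retardation factor R = 1 + ρ_b·K_d/n = 1 + 1.66 × 0.23/0.32 = 2.193.
Sorption retards both mechanisms: v_R = v/R = 1.058 m/day, D_R = D/R = 0.03397 m²/day.
Peak time from v_R²t² + 2D_R t − x² = 0: t = (√(D_R² + v_R²x²) − D_R)/v_R².
√(D_R² + v_R²x²) = √(0.03397² + 1.058² × 90.9²) = 96.17; v_R² = 1.119.
t = (96.17 − 0.03397)/1.119 = 85.9 days.

85.9 days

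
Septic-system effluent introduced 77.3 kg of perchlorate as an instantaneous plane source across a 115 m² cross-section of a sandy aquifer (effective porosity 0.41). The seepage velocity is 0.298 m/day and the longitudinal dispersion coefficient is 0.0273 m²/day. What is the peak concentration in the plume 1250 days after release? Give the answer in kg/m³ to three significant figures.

0.0792 kg/m³

The peak of an instantaneous 1D plume sits at x = vt; there the Gaussian factor is 1 and C_max = M/(n_e·A·√(4πDt)), where n_e·A is the pore area the mass is dissolved in.
√(4πDt) = √(4π × 0.0273 × 1250) = 20.71 m, so C_max = 77.3/(0.41 × 115 × 20.71) = 0.0792 kg/m³.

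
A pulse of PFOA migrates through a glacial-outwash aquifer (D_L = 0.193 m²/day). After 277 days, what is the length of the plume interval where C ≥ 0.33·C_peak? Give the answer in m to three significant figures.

The plume is Gaussian with σ = √(2Dt) = √(2 × 0.193 × 277) = 10.34 m.
C/C_peak = exp(−Δx²/(2σ²)) = 0.33 ⇒ Δx = σ·√(−2 ln 0.33) = 10.34 × 1.489 = 15.40 m.
Width = 2Δx = 30.8 m.

30.8 m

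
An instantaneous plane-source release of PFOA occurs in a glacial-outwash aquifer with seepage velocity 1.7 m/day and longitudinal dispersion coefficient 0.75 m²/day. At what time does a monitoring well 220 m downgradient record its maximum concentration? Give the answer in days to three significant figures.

129 days

For the 1D instantaneous-source solution, setting ∂C/∂t = 0 at fixed x gives v²t² + 2Dt − x² = 0, so t = (√(D² + v²x²) − D)/v².
√(D² + v²x²) = √(0.75² + 1.7² × 220²) = 374.0; v² = 2.89.
t = (374.0 − 0.75)/2.89 = 129 days (vs. the pure-advection estimate x/v = 129 d).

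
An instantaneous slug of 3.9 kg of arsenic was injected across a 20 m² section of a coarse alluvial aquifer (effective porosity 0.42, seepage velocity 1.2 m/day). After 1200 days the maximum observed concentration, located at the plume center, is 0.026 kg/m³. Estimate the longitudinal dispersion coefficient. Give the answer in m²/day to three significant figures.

0.0211 m²/day

At the plume center C_max = M/(n_e·A·√(4πDt)), so D = M²/(4πt·(n_e·A·C_max)²).
n_e·A·C_max = 0.42 × 20 × 0.026 = 0.2184 kg/m.
D = 3.9²/(4π × 1200 × 0.2184²) = 0.0211 m²/day.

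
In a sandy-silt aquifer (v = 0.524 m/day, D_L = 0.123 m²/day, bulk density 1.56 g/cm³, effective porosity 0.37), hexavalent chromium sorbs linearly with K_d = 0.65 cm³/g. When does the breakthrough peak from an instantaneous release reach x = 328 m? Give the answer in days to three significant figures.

Retardation factor R = 1 + ρ_b·K_d/n = 1 + 1.56 × 0.65/0.37 = 3.741.
Sorption retards both mechanisms: v_R = v/R = 0.1401 m/day, D_R = D/R = 0.03288 m²/day.
Peak time from v_R²t² + 2D_R t − x² = 0: t = (√(D_R² + v_R²x²) − D_R)/v_R².
√(D_R² + v_R²x²) = √(0.03288² + 0.1401² × 328²) = 45.95; v_R² = 0.01963.
t = (45.95 − 0.03288)/0.01963 = 2340 days.

2340 days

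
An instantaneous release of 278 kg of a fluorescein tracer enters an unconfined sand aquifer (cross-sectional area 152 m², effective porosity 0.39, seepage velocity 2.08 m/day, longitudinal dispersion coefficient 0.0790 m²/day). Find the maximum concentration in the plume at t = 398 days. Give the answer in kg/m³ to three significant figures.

0.236 kg/m³

The peak of an instantaneous 1D plume sits at x = vt; there the Gaussian factor is 1 and C_max = M/(n_e·A·√(4πDt)), where n_e·A is the pore area the mass is dissolved in.
√(4πDt) = √(4π × 0.0790 × 398) = 19.88 m, so C_max = 278/(0.39 × 152 × 19.88) = 0.236 kg/m³.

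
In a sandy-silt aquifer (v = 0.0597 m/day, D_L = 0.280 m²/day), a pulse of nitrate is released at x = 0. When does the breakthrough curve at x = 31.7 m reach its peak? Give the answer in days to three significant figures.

For the 1D instantaneous-source solution, setting ∂C/∂t = 0 at fixed x gives v²t² + 2Dt − x² = 0, so t = (√(D² + v²x²) − D)/v².
√(D² + v²x²) = √(0.280² + 0.0597² × 31.7²) = 1.913; v² = 0.00356409.
t = (1.913 − 0.280)/0.00356409 = 458 days (vs. the pure-advection estimate x/v = 531 d).

458 days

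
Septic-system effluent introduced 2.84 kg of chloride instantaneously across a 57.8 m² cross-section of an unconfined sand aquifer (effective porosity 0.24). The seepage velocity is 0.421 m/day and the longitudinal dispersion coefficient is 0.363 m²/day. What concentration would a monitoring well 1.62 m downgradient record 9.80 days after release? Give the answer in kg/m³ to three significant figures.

0.0197 kg/m³

For an instantaneous plane source, C(x,t) = M/(n_e·A·√(4πDt)) · exp(−(x−vt)²/(4Dt)), with n_e·A the pore (flow) area.
Plume center vt = 0.421 × 9.80 = 4.1258 m, so the well at 1.62 m is 2.5058 m upgradient of the peak.
√(4πDt) = 6.686 m, giving peak height M/(n_e·A·√(4πDt)) = 2.84/(0.24 × 57.8 × 6.686) = 0.03062 kg/m³.
(x−vt)²/(4Dt) = (-2.5058)²/(4 × 0.363 × 9.80) = 0.4413; exp(−0.4413) = 0.6432.
C = 0.03062 × 0.6432 = 0.0197 kg/m³.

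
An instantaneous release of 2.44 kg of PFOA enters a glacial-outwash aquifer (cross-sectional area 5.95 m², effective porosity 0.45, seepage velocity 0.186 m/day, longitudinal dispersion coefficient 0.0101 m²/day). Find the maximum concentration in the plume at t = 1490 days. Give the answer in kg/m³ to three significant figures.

0.0663 kg/m³

The peak of an instantaneous 1D plume sits at x = vt; there the Gaussian factor is 1 and C_max = M/(n_e·A·√(4πDt)), where n_e·A is the pore area the mass is dissolved in.
√(4πDt) = √(4π × 0.0101 × 1490) = 13.75 m, so C_max = 2.44/(0.45 × 5.95 × 13.75) = 0.0663 kg/m³.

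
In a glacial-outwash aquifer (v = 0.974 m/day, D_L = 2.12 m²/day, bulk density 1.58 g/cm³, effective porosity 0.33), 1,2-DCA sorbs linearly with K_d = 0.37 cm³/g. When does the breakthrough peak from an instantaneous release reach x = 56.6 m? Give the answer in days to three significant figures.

155 days

Retardation factor R = 1 + ρ_b·K_d/n = 1 + 1.58 × 0.37/0.33 = 2.772.
Sorption retards both mechanisms: v_R = v/R = 0.3514 m/day, D_R = D/R = 0.7648 m²/day.
Peak time from v_R²t² + 2D_R t − x² = 0: t = (√(D_R² + v_R²x²) − D_R)/v_R².
√(D_R² + v_R²x²) = √(0.7648² + 0.3514² × 56.6²) = 19.90; v_R² = 0.1235.
t = (19.90 − 0.7648)/0.1235 = 155 days.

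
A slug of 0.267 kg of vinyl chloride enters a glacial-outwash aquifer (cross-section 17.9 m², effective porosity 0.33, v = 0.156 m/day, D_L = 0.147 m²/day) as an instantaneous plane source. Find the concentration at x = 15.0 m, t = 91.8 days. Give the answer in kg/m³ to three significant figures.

0.00344 kg/m³

For an instantaneous plane source, C(x,t) = M/(n_e·A·√(4πDt)) · exp(−(x−vt)²/(4Dt)), with n_e·A the pore (flow) area.
Plume center vt = 0.156 × 91.8 = 14.3208 m, so the well at 15.0 m is 0.6792 m downgradient of the peak.
√(4πDt) = 13.02 m, giving peak height M/(n_e·A·√(4πDt)) = 0.267/(0.33 × 17.9 × 13.02) = 0.003472 kg/m³.
(x−vt)²/(4Dt) = (0.6792)²/(4 × 0.147 × 91.8) = 0.008546; exp(−0.008546) = 0.9915.
C = 0.003472 × 0.9915 = 0.00344 kg/m³.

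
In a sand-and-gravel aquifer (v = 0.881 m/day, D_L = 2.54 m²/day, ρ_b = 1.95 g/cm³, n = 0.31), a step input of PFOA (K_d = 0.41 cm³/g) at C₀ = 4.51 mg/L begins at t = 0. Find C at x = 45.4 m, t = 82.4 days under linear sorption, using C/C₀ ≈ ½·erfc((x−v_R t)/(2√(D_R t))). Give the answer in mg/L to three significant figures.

0.0456 mg/L

Retardation factor R = 1 + ρ_b·K_d/n = 1 + 1.95 × 0.41/0.31 = 3.579.
Sorption retards both mechanisms: v_R = v/R = 0.2462 m/day, D_R = D/R = 0.7097 m²/day.
v_R·t = 0.2462 × 82.4 = 20.28688 m; 2√(D_R t) = 15.29 m; argument = (45.4 − 20.28688)/15.29 = 1.642.
C = C₀ × ½·erfc(1.642) = 4.51 × 0.01011 = 0.0456 mg/L.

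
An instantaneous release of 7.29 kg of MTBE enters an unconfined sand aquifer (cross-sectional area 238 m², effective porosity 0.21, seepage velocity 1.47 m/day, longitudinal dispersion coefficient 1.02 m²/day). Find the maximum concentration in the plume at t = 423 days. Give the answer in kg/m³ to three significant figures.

The peak of an instantaneous 1D plume sits at x = vt; there the Gaussian factor is 1 and C_max = M/(n_e·A·√(4πDt)), where n_e·A is the pore area the mass is dissolved in.
√(4πDt) = √(4π × 1.02 × 423) = 73.63 m, so C_max = 7.29/(0.21 × 238 × 73.63) = 0.00198 kg/m³.

0.00198 kg/m³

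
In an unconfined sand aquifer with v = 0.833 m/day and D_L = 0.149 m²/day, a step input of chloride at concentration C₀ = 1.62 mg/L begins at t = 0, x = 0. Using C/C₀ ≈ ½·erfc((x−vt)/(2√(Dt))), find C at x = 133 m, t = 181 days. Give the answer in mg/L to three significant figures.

For a continuous step input, C/C₀ ≈ ½·erfc((x−vt)/(2√(Dt))).
vt = 0.833 × 181 = 150.773 m and 2√(Dt) = 2√(0.149 × 181) = 10.39 m.
Argument (x−vt)/(2√(Dt)) = (133 − 150.773)/10.39 = -1.711; ½·erfc(-1.711) = 0.9922.
C = 1.62 × 0.9922 = 1.61 mg/L.

1.61 mg/L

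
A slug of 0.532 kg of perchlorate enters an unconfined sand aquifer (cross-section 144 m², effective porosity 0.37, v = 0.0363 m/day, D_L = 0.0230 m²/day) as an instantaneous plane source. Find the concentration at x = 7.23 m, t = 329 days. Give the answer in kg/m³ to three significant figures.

For an instantaneous plane source, C(x,t) = M/(n_e·A·√(4πDt)) · exp(−(x−vt)²/(4Dt)), with n_e·A the pore (flow) area.
Plume center vt = 0.0363 × 329 = 11.9427 m, so the well at 7.23 m is 4.7127 m upgradient of the peak.
√(4πDt) = 9.751 m, giving peak height M/(n_e·A·√(4πDt)) = 0.532/(0.37 × 144 × 9.751) = 0.001024 kg/m³.
(x−vt)²/(4Dt) = (-4.7127)²/(4 × 0.0230 × 329) = 0.7338; exp(−0.7338) = 0.4801.
C = 0.001024 × 0.4801 = 0.000492 kg/m³.

0.000492 kg/m³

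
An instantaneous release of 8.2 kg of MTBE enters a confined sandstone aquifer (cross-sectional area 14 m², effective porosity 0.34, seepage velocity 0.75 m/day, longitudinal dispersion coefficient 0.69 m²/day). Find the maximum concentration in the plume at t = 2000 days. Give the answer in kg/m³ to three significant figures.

The peak of an instantaneous 1D plume sits at x = vt; there the Gaussian factor is 1 and C_max = M/(n_e·A·√(4πDt)), where n_e·A is the pore area the mass is dissolved in.
√(4πDt) = √(4π × 0.69 × 2000) = 131.7 m, so C_max = 8.2/(0.34 × 14 × 131.7) = 0.0131 kg/m³.

0.0131 kg/m³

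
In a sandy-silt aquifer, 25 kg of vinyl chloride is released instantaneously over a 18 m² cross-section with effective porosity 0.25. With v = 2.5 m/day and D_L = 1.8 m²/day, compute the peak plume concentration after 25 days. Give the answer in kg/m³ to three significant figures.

The peak of an instantaneous 1D plume sits at x = vt; there the Gaussian factor is 1 and C_max = M/(n_e·A·√(4πDt)), where n_e·A is the pore area the mass is dissolved in.
√(4πDt) = √(4π × 1.8 × 25) = 23.78 m, so C_max = 25/(0.25 × 18 × 23.78) = 0.234 kg/m³.

0.234 kg/m³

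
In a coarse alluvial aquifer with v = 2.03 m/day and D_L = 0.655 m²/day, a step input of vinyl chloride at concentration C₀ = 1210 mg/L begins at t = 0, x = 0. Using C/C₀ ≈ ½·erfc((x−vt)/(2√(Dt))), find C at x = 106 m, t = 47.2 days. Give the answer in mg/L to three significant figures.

118 mg/L

For a continuous step input, C/C₀ ≈ ½·erfc((x−vt)/(2√(Dt))).
vt = 2.03 × 47.2 = 95.816 m and 2√(Dt) = 2√(0.655 × 47.2) = 11.12 m.
Argument (x−vt)/(2√(Dt)) = (106 − 95.816)/11.12 = 0.9158; ½·erfc(0.9158) = 0.09764.
C = 1210 × 0.09764 = 118 mg/L.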